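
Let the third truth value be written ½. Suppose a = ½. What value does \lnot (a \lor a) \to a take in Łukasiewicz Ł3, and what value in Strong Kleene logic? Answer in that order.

true; ½

In Łukasiewicz Ł3: a \lor a = ½ \lor ½ = ½
\lnot (a \lor a) = \lnot ½ = ½
\lnot (a \lor a) \to a = ½ \to ½ = true
In Strong Kleene logic: a \lor a = ½ \lor ½ = ½
\lnot (a \lor a) = \lnot ½ = ½
\lnot (a \lor a) \to a = ½ \to ½ = ½  [\lnot ½ \lor ½]
They differ because Łukasiewicz Ł3 and Strong Kleene logic treat ½ differently under implication.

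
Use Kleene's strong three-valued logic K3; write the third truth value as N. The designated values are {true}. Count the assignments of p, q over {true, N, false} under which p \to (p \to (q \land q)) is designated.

5

Of the 9 assignments, 5 give a value in {true}.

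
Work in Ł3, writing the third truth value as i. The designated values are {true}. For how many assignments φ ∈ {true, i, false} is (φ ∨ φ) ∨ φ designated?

φ=true: true ✓
φ=i: i ·
φ=false: false ·

1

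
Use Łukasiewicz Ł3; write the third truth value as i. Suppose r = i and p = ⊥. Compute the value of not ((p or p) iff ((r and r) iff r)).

⊤

p or p = ⊥ or ⊥ = ⊥
r and r = i and i = i
(r and r) iff r = i iff i = ⊤  [1 − |½−½|]
(p or p) iff ((r and r) iff r) = ⊥ iff ⊤ = ⊥
not ((p or p) iff ((r and r) iff r)) = not ⊥ = ⊤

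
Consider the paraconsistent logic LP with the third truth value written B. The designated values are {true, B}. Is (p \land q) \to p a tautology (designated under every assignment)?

Every assignment of p, q over {true, B, false} gives a value in {true, B}.
In particular, with p=B, q=B: (p \land q) \to p = B.

Yes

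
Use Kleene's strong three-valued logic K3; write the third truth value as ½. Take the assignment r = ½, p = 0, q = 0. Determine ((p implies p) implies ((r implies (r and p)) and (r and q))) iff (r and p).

1

p implies p = 0 implies 0 = 1
r and p = ½ and 0 = 0
r implies (r and p) = ½ implies 0 = ½
r and q = ½ and 0 = 0
(r implies (r and p)) and (r and q) = ½ and 0 = 0
(p implies p) implies ((r implies (r and p)) and (r and q)) = 1 implies 0 = 0
r and p = ½ and 0 = 0
((p implies p) implies ((r implies (r and p)) and (r and q))) iff (r and p) = 0 iff 0 = 1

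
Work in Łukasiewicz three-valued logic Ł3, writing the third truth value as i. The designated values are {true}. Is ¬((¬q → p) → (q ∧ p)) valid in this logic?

Countermodel: q=true, p=true gives false, which is not designated.

No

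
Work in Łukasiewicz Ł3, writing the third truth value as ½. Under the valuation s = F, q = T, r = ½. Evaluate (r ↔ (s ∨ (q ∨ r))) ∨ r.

½

q ∨ r = T ∨ ½ = T
s ∨ (q ∨ r) = F ∨ T = T
r ↔ (s ∨ (q ∨ r)) = ½ ↔ T = ½  [1 − |½−1|]
(r ↔ (s ∨ (q ∨ r))) ∨ r = ½ ∨ ½ = ½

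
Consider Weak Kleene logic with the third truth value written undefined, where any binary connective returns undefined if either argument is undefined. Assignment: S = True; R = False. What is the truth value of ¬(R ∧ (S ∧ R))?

True

S ∧ R = True ∧ False = False
R ∧ (S ∧ R) = False ∧ False = False
¬(R ∧ (S ∧ R)) = ¬False = True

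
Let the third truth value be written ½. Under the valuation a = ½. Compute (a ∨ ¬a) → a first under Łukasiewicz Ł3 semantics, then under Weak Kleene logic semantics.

In Łukasiewicz Ł3: ¬a = ¬½ = ½
a ∨ ¬a = ½ ∨ ½ = ½
(a ∨ ¬a) → a = ½ → ½ = true  [min(1, 1−½+½)]
In Weak Kleene logic: ¬a = ¬½ = ½
a ∨ ¬a = ½ ∨ ½ = ½
(a ∨ ¬a) → a = ½ → ½ = ½  [any arg is the third value ⇒ result is the third value]
They differ because Łukasiewicz Ł3 and Weak Kleene logic treat ½ differently under the binary connectives.

true; ½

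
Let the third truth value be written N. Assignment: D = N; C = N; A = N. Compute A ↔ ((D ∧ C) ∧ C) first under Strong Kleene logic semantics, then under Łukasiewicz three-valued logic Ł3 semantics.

N; T

In Strong Kleene logic: D ∧ C = N ∧ N = N
(D ∧ C) ∧ C = N ∧ N = N
A ↔ ((D ∧ C) ∧ C) = N ↔ N = N
In Łukasiewicz three-valued logic Ł3: D ∧ C = N ∧ N = N
(D ∧ C) ∧ C = N ∧ N = N
A ↔ ((D ∧ C) ∧ C) = N ↔ N = T  [1 − |½−½|]
They differ because Strong Kleene logic and Łukasiewicz three-valued logic Ł3 treat N differently under implication.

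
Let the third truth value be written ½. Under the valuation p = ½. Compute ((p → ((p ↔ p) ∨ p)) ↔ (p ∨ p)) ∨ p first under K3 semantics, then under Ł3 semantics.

½; ½

In K3: p ↔ p = ½ ↔ ½ = ½
(p ↔ p) ∨ p = ½ ∨ ½ = ½
p → ((p ↔ p) ∨ p) = ½ → ½ = ½
p ∨ p = ½ ∨ ½ = ½
(p → ((p ↔ p) ∨ p)) ↔ (p ∨ p) = ½ ↔ ½ = ½
((p → ((p ↔ p) ∨ p)) ↔ (p ∨ p)) ∨ p = ½ ∨ ½ = ½
In Ł3: p ↔ p = ½ ↔ ½ = ⊤  [1 − |½−½|]
(p ↔ p) ∨ p = ⊤ ∨ ½ = ⊤
p → ((p ↔ p) ∨ p) = ½ → ⊤ = ⊤
p ∨ p = ½ ∨ ½ = ½
(p → ((p ↔ p) ∨ p)) ↔ (p ∨ p) = ⊤ ↔ ½ = ½
((p → ((p ↔ p) ∨ p)) ↔ (p ∨ p)) ∨ p = ½ ∨ ½ = ½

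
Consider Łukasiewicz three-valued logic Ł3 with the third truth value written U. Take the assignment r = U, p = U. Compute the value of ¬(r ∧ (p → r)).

p → r = U → U = true
r ∧ (p → r) = U ∧ true = U
¬(r ∧ (p → r)) = ¬U = U

U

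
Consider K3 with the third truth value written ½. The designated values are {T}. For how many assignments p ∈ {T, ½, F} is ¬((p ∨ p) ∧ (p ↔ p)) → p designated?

1

p=T: T ✓
p=½: ½ ·
p=F: F ·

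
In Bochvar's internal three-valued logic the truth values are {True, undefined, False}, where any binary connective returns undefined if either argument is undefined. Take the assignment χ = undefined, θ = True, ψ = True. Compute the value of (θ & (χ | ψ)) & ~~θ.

χ | ψ = undefined | True = undefined
θ & (χ | ψ) = True & undefined = undefined
~θ = ~True = False
~~θ = ~False = True
(θ & (χ | ψ)) & ~~θ = undefined & True = undefined

undefined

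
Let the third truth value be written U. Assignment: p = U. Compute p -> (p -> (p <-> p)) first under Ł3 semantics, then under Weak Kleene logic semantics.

T; U

In Ł3: p <-> p = U <-> U = T  [1 − |½−½|]
p -> (p <-> p) = U -> T = T
p -> (p -> (p <-> p)) = U -> T = T
In Weak Kleene logic: p <-> p = U <-> U = U
p -> (p <-> p) = U -> U = U  [any arg is the third value ⇒ result is the third value]
p -> (p -> (p <-> p)) = U -> U = U
They differ because Ł3 and Weak Kleene logic treat U differently under the binary connectives.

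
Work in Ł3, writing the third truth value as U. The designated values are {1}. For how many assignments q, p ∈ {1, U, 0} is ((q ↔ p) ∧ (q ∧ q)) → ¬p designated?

Of the 9 assignments, 7 give a value in {1}.

7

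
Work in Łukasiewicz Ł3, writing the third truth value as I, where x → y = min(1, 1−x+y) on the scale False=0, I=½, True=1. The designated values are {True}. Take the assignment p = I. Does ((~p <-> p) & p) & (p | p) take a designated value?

~p = ~I = I
~p <-> p = I <-> I = True
(~p <-> p) & p = True & I = I
p | p = I | I = I
((~p <-> p) & p) & (p | p) = I & I = I
I ∉ {True}.

No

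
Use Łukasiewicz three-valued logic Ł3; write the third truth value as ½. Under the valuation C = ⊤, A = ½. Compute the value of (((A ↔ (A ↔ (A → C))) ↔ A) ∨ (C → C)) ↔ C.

⊤

A → C = ½ → ⊤ = ⊤
A ↔ (A → C) = ½ ↔ ⊤ = ½
A ↔ (A ↔ (A → C)) = ½ ↔ ½ = ⊤
(A ↔ (A ↔ (A → C))) ↔ A = ⊤ ↔ ½ = ½
C → C = ⊤ → ⊤ = ⊤
((A ↔ (A ↔ (A → C))) ↔ A) ∨ (C → C) = ½ ∨ ⊤ = ⊤
(((A ↔ (A ↔ (A → C))) ↔ A) ∨ (C → C)) ↔ C = ⊤ ↔ ⊤ = ⊤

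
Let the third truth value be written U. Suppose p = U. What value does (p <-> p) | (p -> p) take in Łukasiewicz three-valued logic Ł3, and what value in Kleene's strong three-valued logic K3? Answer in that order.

In Łukasiewicz three-valued logic Ł3: p <-> p = U <-> U = T  [1 − |½−½|]
p -> p = U -> U = T
(p <-> p) | (p -> p) = T | T = T
In Kleene's strong three-valued logic K3: p <-> p = U <-> U = U
p -> p = U -> U = U
(p <-> p) | (p -> p) = U | U = U
They differ because Łukasiewicz three-valued logic Ł3 and Kleene's strong three-valued logic K3 treat U differently under implication.

T; U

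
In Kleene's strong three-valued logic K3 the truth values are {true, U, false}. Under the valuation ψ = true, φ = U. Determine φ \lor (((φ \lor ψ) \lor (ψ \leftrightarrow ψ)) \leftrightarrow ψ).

φ \lor ψ = U \lor true = true
ψ \leftrightarrow ψ = true \leftrightarrow true = true
(φ \lor ψ) \lor (ψ \leftrightarrow ψ) = true \lor true = true
((φ \lor ψ) \lor (ψ \leftrightarrow ψ)) \leftrightarrow ψ = true \leftrightarrow true = true
φ \lor (((φ \lor ψ) \lor (ψ \leftrightarrow ψ)) \leftrightarrow ψ) = U \lor true = true

true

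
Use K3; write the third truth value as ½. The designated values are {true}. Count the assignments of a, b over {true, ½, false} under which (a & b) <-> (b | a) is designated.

Designated under: (a=true, b=true); (a=false, b=false).

2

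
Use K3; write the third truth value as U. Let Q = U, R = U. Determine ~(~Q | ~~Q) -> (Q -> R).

~Q = ~U = U
~Q = ~U = U
~~Q = ~U = U
~Q | ~~Q = U | U = U
~(~Q | ~~Q) = ~U = U
Q -> R = U -> U = U  [~U | U]
~(~Q | ~~Q) -> (Q -> R) = U -> U = U

U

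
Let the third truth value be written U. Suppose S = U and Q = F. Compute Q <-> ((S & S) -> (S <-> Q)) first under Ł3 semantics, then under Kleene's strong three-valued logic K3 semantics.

In Ł3: S & S = U & U = U
S <-> Q = U <-> F = U  [1 − |½−0|]
(S & S) -> (S <-> Q) = U -> U = T
Q <-> ((S & S) -> (S <-> Q)) = F <-> T = F
In Kleene's strong three-valued logic K3: S & S = U & U = U
S <-> Q = U <-> F = U
(S & S) -> (S <-> Q) = U -> U = U  [~U | U]
Q <-> ((S & S) -> (S <-> Q)) = F <-> U = U
They differ because Ł3 and Kleene's strong three-valued logic K3 treat U differently under implication.

F; U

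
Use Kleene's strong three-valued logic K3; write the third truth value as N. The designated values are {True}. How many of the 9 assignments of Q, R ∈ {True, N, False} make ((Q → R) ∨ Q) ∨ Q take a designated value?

7

Of the 9 assignments, 7 give a value in {True}.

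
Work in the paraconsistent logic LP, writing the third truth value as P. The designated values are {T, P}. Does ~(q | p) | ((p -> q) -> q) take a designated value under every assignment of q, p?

Yes

Every assignment of q, p over {T, P, F} gives a value in {T, P}.
In particular, with q=P, p=P: ~(q | p) | ((p -> q) -> q) = P.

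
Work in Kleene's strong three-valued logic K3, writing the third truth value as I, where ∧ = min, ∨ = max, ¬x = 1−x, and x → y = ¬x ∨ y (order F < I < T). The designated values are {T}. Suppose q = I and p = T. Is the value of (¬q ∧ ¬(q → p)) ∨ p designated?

¬q = ¬I = I
q → p = I → T = T  [¬I ∨ T]
¬(q → p) = ¬T = F
¬q ∧ ¬(q → p) = I ∧ F = F
(¬q ∧ ¬(q → p)) ∨ p = F ∨ T = T
T ∈ {T}.

Yes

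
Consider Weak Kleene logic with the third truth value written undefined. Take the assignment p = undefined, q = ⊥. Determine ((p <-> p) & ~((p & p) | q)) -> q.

p <-> p = undefined <-> undefined = undefined
p & p = undefined & undefined = undefined
(p & p) | q = undefined | ⊥ = undefined
~((p & p) | q) = ~undefined = undefined
(p <-> p) & ~((p & p) | q) = undefined & undefined = undefined
((p <-> p) & ~((p & p) | q)) -> q = undefined -> ⊥ = undefined  [any arg is the third value ⇒ result is the third value]

undefined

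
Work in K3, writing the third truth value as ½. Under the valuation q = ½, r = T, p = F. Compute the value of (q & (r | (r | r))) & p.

F

r | r = T | T = T
r | (r | r) = T | T = T
q & (r | (r | r)) = ½ & T = ½
(q & (r | (r | r))) & p = ½ & F = F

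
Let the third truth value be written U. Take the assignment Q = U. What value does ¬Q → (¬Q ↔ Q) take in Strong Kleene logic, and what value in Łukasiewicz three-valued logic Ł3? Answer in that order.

In Strong Kleene logic: ¬Q = ¬U = U
¬Q = ¬U = U
¬Q ↔ Q = U ↔ U = U
¬Q → (¬Q ↔ Q) = U → U = U  [¬U ∨ U]
In Łukasiewicz three-valued logic Ł3: ¬Q = ¬U = U
¬Q = ¬U = U
¬Q ↔ Q = U ↔ U = T  [1 − |½−½|]
¬Q → (¬Q ↔ Q) = U → T = T
They differ because Strong Kleene logic and Łukasiewicz three-valued logic Ł3 treat U differently under implication.

U; T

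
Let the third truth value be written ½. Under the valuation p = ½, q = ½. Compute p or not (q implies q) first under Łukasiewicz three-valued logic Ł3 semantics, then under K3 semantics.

In Łukasiewicz three-valued logic Ł3: q implies q = ½ implies ½ = True  [min(1, 1−½+½)]
not (q implies q) = not True = False
p or not (q implies q) = ½ or False = ½
In K3: q implies q = ½ implies ½ = ½  [not ½ or ½]
not (q implies q) = not ½ = ½
p or not (q implies q) = ½ or ½ = ½

½; ½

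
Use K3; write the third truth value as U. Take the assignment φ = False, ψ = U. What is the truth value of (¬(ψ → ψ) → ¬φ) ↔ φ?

ψ → ψ = U → U = U
¬(ψ → ψ) = ¬U = U
¬φ = ¬False = True
¬(ψ → ψ) → ¬φ = U → True = True
(¬(ψ → ψ) → ¬φ) ↔ φ = True ↔ False = False

False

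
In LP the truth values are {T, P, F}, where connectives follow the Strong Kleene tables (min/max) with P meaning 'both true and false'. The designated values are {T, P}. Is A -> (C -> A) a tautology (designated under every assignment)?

Every assignment of A, C over {T, P, F} gives a value in {T, P}.
In particular, with A=P, C=P: A -> (C -> A) = P.

Yes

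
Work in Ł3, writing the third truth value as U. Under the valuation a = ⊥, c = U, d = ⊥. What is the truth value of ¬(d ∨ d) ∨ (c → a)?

⊤

d ∨ d = ⊥ ∨ ⊥ = ⊥
¬(d ∨ d) = ¬⊥ = ⊤
c → a = U → ⊥ = U  [min(1, 1−½+0)]
¬(d ∨ d) ∨ (c → a) = ⊤ ∨ U = ⊤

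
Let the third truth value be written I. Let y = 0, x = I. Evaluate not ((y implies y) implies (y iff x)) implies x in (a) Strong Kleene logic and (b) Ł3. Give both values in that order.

I; 1

In Strong Kleene logic: y implies y = 0 implies 0 = 1
y iff x = 0 iff I = I
(y implies y) implies (y iff x) = 1 implies I = I  [not 1 or I]
not ((y implies y) implies (y iff x)) = not I = I
not ((y implies y) implies (y iff x)) implies x = I implies I = I
In Ł3: y implies y = 0 implies 0 = 1
y iff x = 0 iff I = I
(y implies y) implies (y iff x) = 1 implies I = I
not ((y implies y) implies (y iff x)) = not I = I
not ((y implies y) implies (y iff x)) implies x = I implies I = 1
They differ because Strong Kleene logic and Ł3 treat I differently under implication.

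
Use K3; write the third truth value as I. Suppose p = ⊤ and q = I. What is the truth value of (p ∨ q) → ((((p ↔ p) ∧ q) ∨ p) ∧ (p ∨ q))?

p ∨ q = ⊤ ∨ I = ⊤
p ↔ p = ⊤ ↔ ⊤ = ⊤
(p ↔ p) ∧ q = ⊤ ∧ I = I
((p ↔ p) ∧ q) ∨ p = I ∨ ⊤ = ⊤
p ∨ q = ⊤ ∨ I = ⊤
(((p ↔ p) ∧ q) ∨ p) ∧ (p ∨ q) = ⊤ ∧ ⊤ = ⊤
(p ∨ q) → ((((p ↔ p) ∧ q) ∨ p) ∧ (p ∨ q)) = ⊤ → ⊤ = ⊤

⊤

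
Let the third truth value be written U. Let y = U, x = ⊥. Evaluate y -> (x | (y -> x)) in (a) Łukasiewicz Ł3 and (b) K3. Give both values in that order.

⊤; U

In Łukasiewicz Ł3: y -> x = U -> ⊥ = U  [min(1, 1−½+0)]
x | (y -> x) = ⊥ | U = U
y -> (x | (y -> x)) = U -> U = ⊤
In K3: y -> x = U -> ⊥ = U  [~U | ⊥]
x | (y -> x) = ⊥ | U = U
y -> (x | (y -> x)) = U -> U = U
They differ because Łukasiewicz Ł3 and K3 treat U differently under implication.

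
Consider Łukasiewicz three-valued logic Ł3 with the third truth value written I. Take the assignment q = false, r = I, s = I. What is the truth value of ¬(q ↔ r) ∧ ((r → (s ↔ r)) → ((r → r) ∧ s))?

q ↔ r = false ↔ I = I  [1 − |0−½|]
¬(q ↔ r) = ¬I = I
s ↔ r = I ↔ I = true
r → (s ↔ r) = I → true = true
r → r = I → I = true
(r → r) ∧ s = true ∧ I = I
(r → (s ↔ r)) → ((r → r) ∧ s) = true → I = I
¬(q ↔ r) ∧ ((r → (s ↔ r)) → ((r → r) ∧ s)) = I ∧ I = I

I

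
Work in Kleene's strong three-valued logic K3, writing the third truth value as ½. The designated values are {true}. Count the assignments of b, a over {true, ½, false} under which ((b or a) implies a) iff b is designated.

Designated under: (b=true, a=true).

1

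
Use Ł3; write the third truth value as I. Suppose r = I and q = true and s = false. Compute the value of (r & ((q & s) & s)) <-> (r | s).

I

q & s = true & false = false
(q & s) & s = false & false = false
r & ((q & s) & s) = I & false = false
r | s = I | false = I
(r & ((q & s) & s)) <-> (r | s) = false <-> I = I  [1 − |0−½|]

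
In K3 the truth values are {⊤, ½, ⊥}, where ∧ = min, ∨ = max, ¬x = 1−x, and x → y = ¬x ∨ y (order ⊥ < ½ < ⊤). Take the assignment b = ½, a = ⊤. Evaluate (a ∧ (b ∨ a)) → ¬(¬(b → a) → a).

⊥

b ∨ a = ½ ∨ ⊤ = ⊤
a ∧ (b ∨ a) = ⊤ ∧ ⊤ = ⊤
b → a = ½ → ⊤ = ⊤  [¬½ ∨ ⊤]
¬(b → a) = ¬⊤ = ⊥
¬(b → a) → a = ⊥ → ⊤ = ⊤
¬(¬(b → a) → a) = ¬⊤ = ⊥
(a ∧ (b ∨ a)) → ¬(¬(b → a) → a) = ⊤ → ⊥ = ⊥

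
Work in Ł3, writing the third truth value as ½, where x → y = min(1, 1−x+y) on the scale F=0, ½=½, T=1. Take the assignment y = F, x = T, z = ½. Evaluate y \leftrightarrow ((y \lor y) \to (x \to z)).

y \lor y = F \lor F = F
x \to z = T \to ½ = ½  [min(1, 1−1+½)]
(y \lor y) \to (x \to z) = F \to ½ = T
y \leftrightarrow ((y \lor y) \to (x \to z)) = F \leftrightarrow T = F

F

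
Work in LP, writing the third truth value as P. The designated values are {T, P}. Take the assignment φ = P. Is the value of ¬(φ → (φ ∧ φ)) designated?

Yes

φ ∧ φ = P ∧ P = P
φ → (φ ∧ φ) = P → P = P  [¬P ∨ P]
¬(φ → (φ ∧ φ)) = ¬P = P
P ∈ {T, P}.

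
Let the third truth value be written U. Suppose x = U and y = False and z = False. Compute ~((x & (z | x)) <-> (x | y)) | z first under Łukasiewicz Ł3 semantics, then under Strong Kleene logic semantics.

In Łukasiewicz Ł3: z | x = False | U = U
x & (z | x) = U & U = U
x | y = U | False = U
(x & (z | x)) <-> (x | y) = U <-> U = True
~((x & (z | x)) <-> (x | y)) = ~True = False
~((x & (z | x)) <-> (x | y)) | z = False | False = False
In Strong Kleene logic: z | x = False | U = U
x & (z | x) = U & U = U
x | y = U | False = U
(x & (z | x)) <-> (x | y) = U <-> U = U
~((x & (z | x)) <-> (x | y)) = ~U = U
~((x & (z | x)) <-> (x | y)) | z = U | False = U
They differ because Łukasiewicz Ł3 and Strong Kleene logic treat U differently under implication.

False; U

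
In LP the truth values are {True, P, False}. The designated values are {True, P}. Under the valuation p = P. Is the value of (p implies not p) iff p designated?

not p = not P = P
p implies not p = P implies P = P
(p implies not p) iff p = P iff P = P
P ∈ {True, P}.

Yes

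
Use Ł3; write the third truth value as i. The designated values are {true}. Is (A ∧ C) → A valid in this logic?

Yes

Every assignment of A, C over {true, i, false} gives a value in {true}.
In particular, with A=i, C=i: (A ∧ C) → A = true.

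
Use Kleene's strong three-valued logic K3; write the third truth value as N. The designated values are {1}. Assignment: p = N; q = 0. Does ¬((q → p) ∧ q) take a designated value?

q → p = 0 → N = 1
(q → p) ∧ q = 1 ∧ 0 = 0
¬((q → p) ∧ q) = ¬0 = 1
1 ∈ {1}.

Yes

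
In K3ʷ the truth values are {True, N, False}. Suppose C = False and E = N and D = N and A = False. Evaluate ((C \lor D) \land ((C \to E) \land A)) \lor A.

C \lor D = False \lor N = N
C \to E = False \to N = N  [any arg is the third value ⇒ result is the third value]
(C \to E) \land A = N \land False = N
(C \lor D) \land ((C \to E) \land A) = N \land N = N
((C \lor D) \land ((C \to E) \land A)) \lor A = N \lor False = N

N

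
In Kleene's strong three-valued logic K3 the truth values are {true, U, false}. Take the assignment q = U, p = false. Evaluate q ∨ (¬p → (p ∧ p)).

U

¬p = ¬false = true
p ∧ p = false ∧ false = false
¬p → (p ∧ p) = true → false = false
q ∨ (¬p → (p ∧ p)) = U ∨ false = U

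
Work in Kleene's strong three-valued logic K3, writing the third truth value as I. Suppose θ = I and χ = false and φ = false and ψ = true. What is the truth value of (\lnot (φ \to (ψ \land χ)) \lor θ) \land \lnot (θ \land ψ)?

I

ψ \land χ = true \land false = false
φ \to (ψ \land χ) = false \to false = true
\lnot (φ \to (ψ \land χ)) = \lnot true = false
\lnot (φ \to (ψ \land χ)) \lor θ = false \lor I = I
θ \land ψ = I \land true = I
\lnot (θ \land ψ) = \lnot I = I
(\lnot (φ \to (ψ \land χ)) \lor θ) \land \lnot (θ \land ψ) = I \land I = I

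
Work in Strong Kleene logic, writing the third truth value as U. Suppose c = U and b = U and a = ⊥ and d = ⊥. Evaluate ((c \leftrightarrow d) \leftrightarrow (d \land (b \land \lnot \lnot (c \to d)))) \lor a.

c \leftrightarrow d = U \leftrightarrow ⊥ = U
c \to d = U \to ⊥ = U  [\lnot U \lor ⊥]
\lnot (c \to d) = \lnot U = U
\lnot \lnot (c \to d) = \lnot U = U
b \land \lnot \lnot (c \to d) = U \land U = U
d \land (b \land \lnot \lnot (c \to d)) = ⊥ \land U = ⊥
(c \leftrightarrow d) \leftrightarrow (d \land (b \land \lnot \lnot (c \to d))) = U \leftrightarrow ⊥ = U
((c \leftrightarrow d) \leftrightarrow (d \land (b \land \lnot \lnot (c \to d)))) \lor a = U \lor ⊥ = U

U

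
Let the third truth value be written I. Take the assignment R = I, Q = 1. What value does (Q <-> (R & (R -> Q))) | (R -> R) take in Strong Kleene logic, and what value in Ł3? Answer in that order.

I; 1

In Strong Kleene logic: R -> Q = I -> 1 = 1
R & (R -> Q) = I & 1 = I
Q <-> (R & (R -> Q)) = 1 <-> I = I
R -> R = I -> I = I
(Q <-> (R & (R -> Q))) | (R -> R) = I | I = I
In Ł3: R -> Q = I -> 1 = 1
R & (R -> Q) = I & 1 = I
Q <-> (R & (R -> Q)) = 1 <-> I = I
R -> R = I -> I = 1
(Q <-> (R & (R -> Q))) | (R -> R) = I | 1 = 1
They differ because Strong Kleene logic and Ł3 treat I differently under implication.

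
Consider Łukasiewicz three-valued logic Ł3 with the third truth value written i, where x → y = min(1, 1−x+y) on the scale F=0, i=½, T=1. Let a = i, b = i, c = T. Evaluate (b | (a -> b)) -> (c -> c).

a -> b = i -> i = T  [min(1, 1−½+½)]
b | (a -> b) = i | T = T
c -> c = T -> T = T
(b | (a -> b)) -> (c -> c) = T -> T = T

T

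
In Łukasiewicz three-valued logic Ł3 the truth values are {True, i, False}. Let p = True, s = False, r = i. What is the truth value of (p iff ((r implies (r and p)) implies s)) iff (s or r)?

i

r and p = i and True = i
r implies (r and p) = i implies i = True  [min(1, 1−½+½)]
(r implies (r and p)) implies s = True implies False = False
p iff ((r implies (r and p)) implies s) = True iff False = False
s or r = False or i = i
(p iff ((r implies (r and p)) implies s)) iff (s or r) = False iff i = i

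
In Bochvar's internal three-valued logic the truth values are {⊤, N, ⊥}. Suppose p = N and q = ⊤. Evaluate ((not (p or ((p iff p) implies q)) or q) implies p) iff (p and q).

p iff p = N iff N = N
(p iff p) implies q = N implies ⊤ = N  [any arg is the third value ⇒ result is the third value]
p or ((p iff p) implies q) = N or N = N
not (p or ((p iff p) implies q)) = not N = N
not (p or ((p iff p) implies q)) or q = N or ⊤ = N
(not (p or ((p iff p) implies q)) or q) implies p = N implies N = N
p and q = N and ⊤ = N
((not (p or ((p iff p) implies q)) or q) implies p) iff (p and q) = N iff N = N

N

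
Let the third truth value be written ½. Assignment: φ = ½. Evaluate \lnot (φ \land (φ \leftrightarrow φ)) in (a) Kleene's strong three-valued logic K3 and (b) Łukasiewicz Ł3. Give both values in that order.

½; ½

In Kleene's strong three-valued logic K3: φ \leftrightarrow φ = ½ \leftrightarrow ½ = ½
φ \land (φ \leftrightarrow φ) = ½ \land ½ = ½
\lnot (φ \land (φ \leftrightarrow φ)) = \lnot ½ = ½
In Łukasiewicz Ł3: φ \leftrightarrow φ = ½ \leftrightarrow ½ = True  [1 − |½−½|]
φ \land (φ \leftrightarrow φ) = ½ \land True = ½
\lnot (φ \land (φ \leftrightarrow φ)) = \lnot ½ = ½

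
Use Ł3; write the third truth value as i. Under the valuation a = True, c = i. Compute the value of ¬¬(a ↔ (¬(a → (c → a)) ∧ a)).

False

c → a = i → True = True  [min(1, 1−½+1)]
a → (c → a) = True → True = True
¬(a → (c → a)) = ¬True = False
¬(a → (c → a)) ∧ a = False ∧ True = False
a ↔ (¬(a → (c → a)) ∧ a) = True ↔ False = False
¬(a ↔ (¬(a → (c → a)) ∧ a)) = ¬False = True
¬¬(a ↔ (¬(a → (c → a)) ∧ a)) = ¬True = False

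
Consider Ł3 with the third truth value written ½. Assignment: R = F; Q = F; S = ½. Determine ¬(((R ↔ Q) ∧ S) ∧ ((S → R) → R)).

R ↔ Q = F ↔ F = T
(R ↔ Q) ∧ S = T ∧ ½ = ½
S → R = ½ → F = ½  [min(1, 1−½+0)]
(S → R) → R = ½ → F = ½
((R ↔ Q) ∧ S) ∧ ((S → R) → R) = ½ ∧ ½ = ½
¬(((R ↔ Q) ∧ S) ∧ ((S → R) → R)) = ¬½ = ½

½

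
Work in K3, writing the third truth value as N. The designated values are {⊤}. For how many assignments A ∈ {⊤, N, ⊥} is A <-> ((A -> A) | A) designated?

A=⊤: ⊤ ✓
A=N: N ·
A=⊥: ⊥ ·

1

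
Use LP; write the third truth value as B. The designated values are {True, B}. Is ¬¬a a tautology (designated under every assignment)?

Countermodel: a=False gives False, which is not designated.

No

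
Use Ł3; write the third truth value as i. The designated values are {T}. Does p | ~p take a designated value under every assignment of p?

Countermodel: p=i gives i, which is not designated.

No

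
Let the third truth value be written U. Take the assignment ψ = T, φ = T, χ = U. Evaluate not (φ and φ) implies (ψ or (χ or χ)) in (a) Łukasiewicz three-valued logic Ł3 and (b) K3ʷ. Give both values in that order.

T; U

In Łukasiewicz three-valued logic Ł3: φ and φ = T and T = T
not (φ and φ) = not T = F
χ or χ = U or U = U
ψ or (χ or χ) = T or U = T
not (φ and φ) implies (ψ or (χ or χ)) = F implies T = T
In K3ʷ: φ and φ = T and T = T
not (φ and φ) = not T = F
χ or χ = U or U = U
ψ or (χ or χ) = T or U = U
not (φ and φ) implies (ψ or (χ or χ)) = F implies U = U  [any arg is the third value ⇒ result is the third value]
They differ because Łukasiewicz three-valued logic Ł3 and K3ʷ treat U differently under the binary connectives.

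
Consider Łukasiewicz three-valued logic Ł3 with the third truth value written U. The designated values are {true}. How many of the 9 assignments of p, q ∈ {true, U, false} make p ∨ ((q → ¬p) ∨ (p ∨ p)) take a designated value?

8

Of the 9 assignments, 8 give a value in {true}.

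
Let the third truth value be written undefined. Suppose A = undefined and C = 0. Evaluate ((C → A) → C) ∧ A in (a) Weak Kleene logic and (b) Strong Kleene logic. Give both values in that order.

undefined; 0

In Weak Kleene logic: C → A = 0 → undefined = undefined
(C → A) → C = undefined → 0 = undefined
((C → A) → C) ∧ A = undefined ∧ undefined = undefined
In Strong Kleene logic: C → A = 0 → undefined = 1  [¬0 ∨ undefined]
(C → A) → C = 1 → 0 = 0
((C → A) → C) ∧ A = 0 ∧ undefined = 0
They differ because Weak Kleene logic and Strong Kleene logic treat undefined differently under the binary connectives.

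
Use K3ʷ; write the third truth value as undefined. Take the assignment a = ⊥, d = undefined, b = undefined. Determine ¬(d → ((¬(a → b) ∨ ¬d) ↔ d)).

undefined

a → b = ⊥ → undefined = undefined  [any arg is the third value ⇒ result is the third value]
¬(a → b) = ¬undefined = undefined
¬d = ¬undefined = undefined
¬(a → b) ∨ ¬d = undefined ∨ undefined = undefined
(¬(a → b) ∨ ¬d) ↔ d = undefined ↔ undefined = undefined
d → ((¬(a → b) ∨ ¬d) ↔ d) = undefined → undefined = undefined
¬(d → ((¬(a → b) ∨ ¬d) ↔ d)) = ¬undefined = undefined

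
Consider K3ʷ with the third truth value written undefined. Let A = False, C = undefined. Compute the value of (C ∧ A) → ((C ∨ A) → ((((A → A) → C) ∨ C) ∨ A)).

undefined

C ∧ A = undefined ∧ False = undefined
C ∨ A = undefined ∨ False = undefined
A → A = False → False = True
(A → A) → C = True → undefined = undefined  [any arg is the third value ⇒ result is the third value]
((A → A) → C) ∨ C = undefined ∨ undefined = undefined
(((A → A) → C) ∨ C) ∨ A = undefined ∨ False = undefined
(C ∨ A) → ((((A → A) → C) ∨ C) ∨ A) = undefined → undefined = undefined
(C ∧ A) → ((C ∨ A) → ((((A → A) → C) ∨ C) ∨ A)) = undefined → undefined = undefined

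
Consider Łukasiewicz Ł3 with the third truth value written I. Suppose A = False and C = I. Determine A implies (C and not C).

not C = not I = I
C and not C = I and I = I
A implies (C and not C) = False implies I = True  [min(1, 1−0+½)]

True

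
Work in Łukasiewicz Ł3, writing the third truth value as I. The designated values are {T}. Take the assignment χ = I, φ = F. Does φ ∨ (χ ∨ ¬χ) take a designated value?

¬χ = ¬I = I
χ ∨ ¬χ = I ∨ I = I
φ ∨ (χ ∨ ¬χ) = F ∨ I = I
I ∉ {T}.

No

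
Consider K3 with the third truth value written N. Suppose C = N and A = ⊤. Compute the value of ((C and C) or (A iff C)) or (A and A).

⊤

C and C = N and N = N
A iff C = ⊤ iff N = N
(C and C) or (A iff C) = N or N = N
A and A = ⊤ and ⊤ = ⊤
((C and C) or (A iff C)) or (A and A) = N or ⊤ = ⊤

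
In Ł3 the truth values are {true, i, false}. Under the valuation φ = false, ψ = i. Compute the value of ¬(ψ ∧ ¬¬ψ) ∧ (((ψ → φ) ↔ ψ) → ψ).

i

¬ψ = ¬i = i
¬¬ψ = ¬i = i
ψ ∧ ¬¬ψ = i ∧ i = i
¬(ψ ∧ ¬¬ψ) = ¬i = i
ψ → φ = i → false = i
(ψ → φ) ↔ ψ = i ↔ i = true
((ψ → φ) ↔ ψ) → ψ = true → i = i
¬(ψ ∧ ¬¬ψ) ∧ (((ψ → φ) ↔ ψ) → ψ) = i ∧ i = i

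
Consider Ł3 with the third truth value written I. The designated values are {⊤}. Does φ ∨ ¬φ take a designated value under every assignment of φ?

No

Countermodel: φ=I gives I, which is not designated.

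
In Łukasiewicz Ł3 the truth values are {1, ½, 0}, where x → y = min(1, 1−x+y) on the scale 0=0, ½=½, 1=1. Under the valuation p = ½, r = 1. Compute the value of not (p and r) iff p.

1

p and r = ½ and 1 = ½
not (p and r) = not ½ = ½
not (p and r) iff p = ½ iff ½ = 1  [1 − |½−½|]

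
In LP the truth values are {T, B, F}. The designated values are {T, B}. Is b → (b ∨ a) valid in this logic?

Every assignment of b, a over {T, B, F} gives a value in {T, B}.
In particular, with b=B, a=B: b → (b ∨ a) = B.

Yes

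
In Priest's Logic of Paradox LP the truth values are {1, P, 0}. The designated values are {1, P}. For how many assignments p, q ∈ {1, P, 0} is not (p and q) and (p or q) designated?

Of the 9 assignments, 7 give a value in {1, P}.

7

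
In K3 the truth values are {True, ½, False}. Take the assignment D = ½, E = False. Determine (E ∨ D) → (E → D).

E ∨ D = False ∨ ½ = ½
E → D = False → ½ = True
(E ∨ D) → (E → D) = ½ → True = True

True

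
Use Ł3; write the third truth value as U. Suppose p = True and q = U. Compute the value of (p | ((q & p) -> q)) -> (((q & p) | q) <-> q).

True

q & p = U & True = U
(q & p) -> q = U -> U = True  [min(1, 1−½+½)]
p | ((q & p) -> q) = True | True = True
q & p = U & True = U
(q & p) | q = U | U = U
((q & p) | q) <-> q = U <-> U = True
(p | ((q & p) -> q)) -> (((q & p) | q) <-> q) = True -> True = True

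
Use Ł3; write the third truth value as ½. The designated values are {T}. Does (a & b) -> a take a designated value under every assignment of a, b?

Yes

Every assignment of a, b over {T, ½, F} gives a value in {T}.
In particular, with a=½, b=½: (a & b) -> a = T.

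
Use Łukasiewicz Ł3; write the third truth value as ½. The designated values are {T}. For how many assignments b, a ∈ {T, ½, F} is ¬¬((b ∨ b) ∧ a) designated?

Designated under: (b=T, a=T).

1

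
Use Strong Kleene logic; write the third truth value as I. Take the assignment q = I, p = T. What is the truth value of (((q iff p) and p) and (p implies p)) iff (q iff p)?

I

q iff p = I iff T = I
(q iff p) and p = I and T = I
p implies p = T implies T = T
((q iff p) and p) and (p implies p) = I and T = I
q iff p = I iff T = I
(((q iff p) and p) and (p implies p)) iff (q iff p) = I iff I = I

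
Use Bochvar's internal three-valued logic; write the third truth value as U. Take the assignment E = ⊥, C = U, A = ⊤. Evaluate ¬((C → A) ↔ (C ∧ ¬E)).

C → A = U → ⊤ = U  [any arg is the third value ⇒ result is the third value]
¬E = ¬⊥ = ⊤
C ∧ ¬E = U ∧ ⊤ = U
(C → A) ↔ (C ∧ ¬E) = U ↔ U = U
¬((C → A) ↔ (C ∧ ¬E)) = ¬U = U

U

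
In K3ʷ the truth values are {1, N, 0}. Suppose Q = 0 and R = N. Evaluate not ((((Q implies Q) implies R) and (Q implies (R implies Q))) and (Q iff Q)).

Q implies Q = 0 implies 0 = 1
(Q implies Q) implies R = 1 implies N = N
R implies Q = N implies 0 = N
Q implies (R implies Q) = 0 implies N = N
((Q implies Q) implies R) and (Q implies (R implies Q)) = N and N = N
Q iff Q = 0 iff 0 = 1
(((Q implies Q) implies R) and (Q implies (R implies Q))) and (Q iff Q) = N and 1 = N
not ((((Q implies Q) implies R) and (Q implies (R implies Q))) and (Q iff Q)) = not N = N

N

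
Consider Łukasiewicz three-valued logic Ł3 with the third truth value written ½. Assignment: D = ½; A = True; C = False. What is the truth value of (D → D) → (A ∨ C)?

True

D → D = ½ → ½ = True  [min(1, 1−½+½)]
A ∨ C = True ∨ False = True
(D → D) → (A ∨ C) = True → True = True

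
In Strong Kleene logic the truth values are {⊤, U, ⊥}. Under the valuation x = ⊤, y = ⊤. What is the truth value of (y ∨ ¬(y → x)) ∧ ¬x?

y → x = ⊤ → ⊤ = ⊤
¬(y → x) = ¬⊤ = ⊥
y ∨ ¬(y → x) = ⊤ ∨ ⊥ = ⊤
¬x = ¬⊤ = ⊥
(y ∨ ¬(y → x)) ∧ ¬x = ⊤ ∧ ⊥ = ⊥

⊥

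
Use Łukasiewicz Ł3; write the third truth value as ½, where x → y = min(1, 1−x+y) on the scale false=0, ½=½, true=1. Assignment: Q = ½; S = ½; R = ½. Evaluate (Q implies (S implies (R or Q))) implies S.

R or Q = ½ or ½ = ½
S implies (R or Q) = ½ implies ½ = true  [min(1, 1−½+½)]
Q implies (S implies (R or Q)) = ½ implies true = true
(Q implies (S implies (R or Q))) implies S = true implies ½ = ½

½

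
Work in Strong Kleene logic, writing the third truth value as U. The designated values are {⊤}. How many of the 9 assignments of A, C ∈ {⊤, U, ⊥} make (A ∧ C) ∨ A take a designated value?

3

Designated under: (A=⊤, C=⊤); (A=⊤, C=U); (A=⊤, C=⊥).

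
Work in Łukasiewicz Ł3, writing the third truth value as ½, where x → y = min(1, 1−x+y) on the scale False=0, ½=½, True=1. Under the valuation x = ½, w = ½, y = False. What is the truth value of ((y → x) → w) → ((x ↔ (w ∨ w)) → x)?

True

y → x = False → ½ = True  [min(1, 1−0+½)]
(y → x) → w = True → ½ = ½
w ∨ w = ½ ∨ ½ = ½
x ↔ (w ∨ w) = ½ ↔ ½ = True
(x ↔ (w ∨ w)) → x = True → ½ = ½
((y → x) → w) → ((x ↔ (w ∨ w)) → x) = ½ → ½ = True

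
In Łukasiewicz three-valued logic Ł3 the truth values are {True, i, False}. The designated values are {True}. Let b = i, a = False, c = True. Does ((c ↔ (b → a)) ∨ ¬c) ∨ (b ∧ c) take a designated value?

No

b → a = i → False = i  [min(1, 1−½+0)]
c ↔ (b → a) = True ↔ i = i
¬c = ¬True = False
(c ↔ (b → a)) ∨ ¬c = i ∨ False = i
b ∧ c = i ∧ True = i
((c ↔ (b → a)) ∨ ¬c) ∨ (b ∧ c) = i ∨ i = i
i ∉ {True}.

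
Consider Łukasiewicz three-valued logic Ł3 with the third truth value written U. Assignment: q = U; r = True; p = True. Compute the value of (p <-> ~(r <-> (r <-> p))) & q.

r <-> p = True <-> True = True
r <-> (r <-> p) = True <-> True = True
~(r <-> (r <-> p)) = ~True = False
p <-> ~(r <-> (r <-> p)) = True <-> False = False
(p <-> ~(r <-> (r <-> p))) & q = False & U = False

False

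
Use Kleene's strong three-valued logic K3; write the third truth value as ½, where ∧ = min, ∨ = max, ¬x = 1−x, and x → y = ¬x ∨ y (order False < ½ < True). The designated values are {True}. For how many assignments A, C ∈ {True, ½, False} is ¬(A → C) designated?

Designated under: (A=True, C=False).

1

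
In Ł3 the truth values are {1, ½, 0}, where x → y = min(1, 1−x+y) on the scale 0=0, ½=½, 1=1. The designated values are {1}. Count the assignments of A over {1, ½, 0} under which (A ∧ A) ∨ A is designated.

1

A=1: 1 ✓
A=½: ½ ·
A=0: 0 ·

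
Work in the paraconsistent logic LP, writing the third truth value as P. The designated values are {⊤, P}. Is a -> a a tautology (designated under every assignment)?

Yes

Every assignment of a over {⊤, P, ⊥} gives a value in {⊤, P}.
In particular, with a=P: a -> a = P.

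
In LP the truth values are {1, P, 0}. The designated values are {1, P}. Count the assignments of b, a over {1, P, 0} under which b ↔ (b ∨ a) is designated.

8

Of the 9 assignments, 8 give a value in {1, P}.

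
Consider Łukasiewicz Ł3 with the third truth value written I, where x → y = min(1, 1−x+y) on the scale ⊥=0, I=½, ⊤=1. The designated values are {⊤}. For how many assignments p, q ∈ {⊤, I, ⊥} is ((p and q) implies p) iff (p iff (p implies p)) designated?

Designated under: (p=⊤, q=⊤); (p=⊤, q=I); (p=⊤, q=⊥).

3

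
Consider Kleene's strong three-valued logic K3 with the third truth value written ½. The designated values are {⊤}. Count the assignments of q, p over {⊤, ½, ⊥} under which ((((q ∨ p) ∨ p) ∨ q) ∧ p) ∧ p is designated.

Designated under: (q=⊤, p=⊤); (q=½, p=⊤); (q=⊥, p=⊤).

3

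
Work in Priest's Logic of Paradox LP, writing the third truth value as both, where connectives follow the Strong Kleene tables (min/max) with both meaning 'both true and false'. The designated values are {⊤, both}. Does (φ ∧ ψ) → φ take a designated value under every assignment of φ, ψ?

Yes

Every assignment of φ, ψ over {⊤, both, ⊥} gives a value in {⊤, both}.
In particular, with φ=both, ψ=both: (φ ∧ ψ) → φ = both.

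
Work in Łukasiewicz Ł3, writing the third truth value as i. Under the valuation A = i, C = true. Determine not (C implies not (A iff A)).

A iff A = i iff i = true  [1 − |½−½|]
not (A iff A) = not true = false
C implies not (A iff A) = true implies false = false
not (C implies not (A iff A)) = not false = true

true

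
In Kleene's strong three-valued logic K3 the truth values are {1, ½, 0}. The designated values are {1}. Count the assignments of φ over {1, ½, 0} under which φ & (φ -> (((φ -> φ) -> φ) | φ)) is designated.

1

φ=1: 1 ✓
φ=½: ½ ·
φ=0: 0 ·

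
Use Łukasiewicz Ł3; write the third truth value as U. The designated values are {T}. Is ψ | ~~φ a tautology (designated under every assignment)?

No

Countermodel: ψ=U, φ=U gives U, which is not designated.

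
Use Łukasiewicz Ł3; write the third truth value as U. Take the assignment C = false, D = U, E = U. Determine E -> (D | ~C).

~C = ~false = true
D | ~C = U | true = true
E -> (D | ~C) = U -> true = true  [min(1, 1−½+1)]

true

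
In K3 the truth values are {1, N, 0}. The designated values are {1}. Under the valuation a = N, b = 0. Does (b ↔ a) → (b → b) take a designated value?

Yes

b ↔ a = 0 ↔ N = N
b → b = 0 → 0 = 1
(b ↔ a) → (b → b) = N → 1 = 1
1 ∈ {1}.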